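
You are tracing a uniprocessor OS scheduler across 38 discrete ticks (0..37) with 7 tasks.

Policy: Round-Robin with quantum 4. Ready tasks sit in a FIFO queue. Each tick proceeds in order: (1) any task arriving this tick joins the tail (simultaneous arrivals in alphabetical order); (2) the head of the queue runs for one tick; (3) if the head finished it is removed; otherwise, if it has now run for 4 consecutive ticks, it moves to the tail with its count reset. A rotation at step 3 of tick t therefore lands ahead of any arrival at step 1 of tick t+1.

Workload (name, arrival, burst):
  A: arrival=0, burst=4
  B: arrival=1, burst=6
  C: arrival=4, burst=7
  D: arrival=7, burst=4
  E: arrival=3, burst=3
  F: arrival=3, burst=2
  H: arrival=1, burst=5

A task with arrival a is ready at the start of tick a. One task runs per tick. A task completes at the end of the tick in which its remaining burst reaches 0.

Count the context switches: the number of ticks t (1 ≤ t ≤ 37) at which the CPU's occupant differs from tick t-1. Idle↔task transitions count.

context switches = 10

t=0: queue=[A] q_used=0 → run A
t=1: queue=[A,B,H] q_used=1 → run A
t=2: queue=[A,B,H] q_used=2 → run A
t=3: queue=[A,B,H,E,F] q_used=3 → run A
t=4: queue=[B,H,E,F,C] q_used=0 → run B
t=5: queue=[B,H,E,F,C] q_used=1 → run B
t=6: queue=[B,H,E,F,C] q_used=2 → run B
t=7: queue=[B,H,E,F,C,D] q_used=3 → run B
t=8: queue=[H,E,F,C,D,B] q_used=0 → run H
t=9: queue=[H,E,F,C,D,B] q_used=1 → run H
t=10: queue=[H,E,F,C,D,B] q_used=2 → run H
t=11: queue=[H,E,F,C,D,B] q_used=3 → run H
t=12: queue=[E,F,C,D,B,H] q_used=0 → run E
t=13: queue=[E,F,C,D,B,H] q_used=1 → run E
t=14: queue=[E,F,C,D,B,H] q_used=2 → run E
t=15: queue=[F,C,D,B,H] q_used=0 → run F
t=16: queue=[F,C,D,B,H] q_used=1 → run F
t=17: queue=[C,D,B,H] q_used=0 → run C
t=18: queue=[C,D,B,H] q_used=1 → run C
t=19: queue=[C,D,B,H] q_used=2 → run C
t=20: queue=[C,D,B,H] q_used=3 → run C
t=21: queue=[D,B,H,C] q_used=0 → run D
t=22: queue=[D,B,H,C] q_used=1 → run D
t=23: queue=[D,B,H,C] q_used=2 → run D
t=24: queue=[D,B,H,C] q_used=3 → run D
t=25: queue=[B,H,C] q_used=0 → run B
t=26: queue=[B,H,C] q_used=1 → run B
t=27: queue=[H,C] q_used=0 → run H
t=28: queue=[C] q_used=0 → run C
t=29: queue=[C] q_used=1 → run C
t=30: queue=[C] q_used=2 → run C
t=31: (idle)
t=32: (idle)
t=33: (idle)
t=34: (idle)
t=35: (idle)
t=36: (idle)
t=37: (idle)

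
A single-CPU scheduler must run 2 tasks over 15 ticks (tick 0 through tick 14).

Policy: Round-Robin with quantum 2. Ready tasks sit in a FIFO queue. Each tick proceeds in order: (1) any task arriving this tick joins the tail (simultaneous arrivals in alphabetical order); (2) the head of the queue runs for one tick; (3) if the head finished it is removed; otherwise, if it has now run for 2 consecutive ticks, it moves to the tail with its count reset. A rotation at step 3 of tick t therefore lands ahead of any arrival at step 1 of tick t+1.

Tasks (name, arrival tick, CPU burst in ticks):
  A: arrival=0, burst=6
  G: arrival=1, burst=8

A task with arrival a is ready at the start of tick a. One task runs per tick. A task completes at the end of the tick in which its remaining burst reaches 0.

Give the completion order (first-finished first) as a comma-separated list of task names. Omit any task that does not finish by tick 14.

completion order = A, G

t=0: queue=[A] q_used=0 → run A
t=1: queue=[A,G] q_used=1 → run A
t=2: queue=[G,A] q_used=0 → run G
t=3: queue=[G,A] q_used=1 → run G
t=4: queue=[A,G] q_used=0 → run A
t=5: queue=[A,G] q_used=1 → run A
t=6: queue=[G,A] q_used=0 → run G
t=7: queue=[G,A] q_used=1 → run G
t=8: queue=[A,G] q_used=0 → run A
t=9: queue=[A,G] q_used=1 → run A
t=10: queue=[G] q_used=0 → run G
t=11: queue=[G] q_used=1 → run G
t=12: queue=[G] q_used=0 → run G
t=13: queue=[G] q_used=1 → run G
t=14: (idle)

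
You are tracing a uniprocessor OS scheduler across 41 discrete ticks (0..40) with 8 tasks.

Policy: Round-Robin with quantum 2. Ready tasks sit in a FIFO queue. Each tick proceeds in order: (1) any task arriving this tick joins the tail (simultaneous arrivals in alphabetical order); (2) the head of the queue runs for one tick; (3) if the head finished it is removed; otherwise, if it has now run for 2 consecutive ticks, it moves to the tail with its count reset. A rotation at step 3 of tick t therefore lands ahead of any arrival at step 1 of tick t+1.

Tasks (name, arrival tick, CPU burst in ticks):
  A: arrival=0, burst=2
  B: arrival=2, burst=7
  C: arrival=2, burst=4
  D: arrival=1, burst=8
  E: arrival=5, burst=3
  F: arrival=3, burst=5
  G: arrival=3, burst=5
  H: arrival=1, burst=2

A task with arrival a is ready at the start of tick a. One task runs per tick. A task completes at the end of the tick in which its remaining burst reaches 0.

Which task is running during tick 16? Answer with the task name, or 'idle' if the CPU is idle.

running at tick 16 = E

t=0: queue=[A] q_used=0 → run A
t=1: queue=[A,D,H] q_used=1 → run A
t=2: queue=[D,H,B,C] q_used=0 → run D
t=3: queue=[D,H,B,C,F,G] q_used=1 → run D
t=4: queue=[H,B,C,F,G,D] q_used=0 → run H
t=5: queue=[H,B,C,F,G,D,E] q_used=1 → run H
t=6: queue=[B,C,F,G,D,E] q_used=0 → run B
t=7: queue=[B,C,F,G,D,E] q_used=1 → run B
t=8: queue=[C,F,G,D,E,B] q_used=0 → run C
t=9: queue=[C,F,G,D,E,B] q_used=1 → run C
t=10: queue=[F,G,D,E,B,C] q_used=0 → run F
t=11: queue=[F,G,D,E,B,C] q_used=1 → run F
t=12: queue=[G,D,E,B,C,F] q_used=0 → run G
t=13: queue=[G,D,E,B,C,F] q_used=1 → run G
t=14: queue=[D,E,B,C,F,G] q_used=0 → run D
t=15: queue=[D,E,B,C,F,G] q_used=1 → run D
t=16: queue=[E,B,C,F,G,D] q_used=0 → run E
t=17: queue=[E,B,C,F,G,D] q_used=1 → run E
t=18: queue=[B,C,F,G,D,E] q_used=0 → run B
t=19: queue=[B,C,F,G,D,E] q_used=1 → run B
t=20: queue=[C,F,G,D,E,B] q_used=0 → run C
t=21: queue=[C,F,G,D,E,B] q_used=1 → run C
t=22: queue=[F,G,D,E,B] q_used=0 → run F
t=23: queue=[F,G,D,E,B] q_used=1 → run F
t=24: queue=[G,D,E,B,F] q_used=0 → run G
t=25: queue=[G,D,E,B,F] q_used=1 → run G
t=26: queue=[D,E,B,F,G] q_used=0 → run D
t=27: queue=[D,E,B,F,G] q_used=1 → run D
t=28: queue=[E,B,F,G,D] q_used=0 → run E
t=29: queue=[B,F,G,D] q_used=0 → run B
t=30: queue=[B,F,G,D] q_used=1 → run B
t=31: queue=[F,G,D,B] q_used=0 → run F
t=32: queue=[G,D,B] q_used=0 → run G
t=33: queue=[D,B] q_used=0 → run D
t=34: queue=[D,B] q_used=1 → run D
t=35: queue=[B] q_used=0 → run B
t=36: (idle)
t=37: (idle)
t=38: (idle)
t=39: (idle)
t=40: (idle)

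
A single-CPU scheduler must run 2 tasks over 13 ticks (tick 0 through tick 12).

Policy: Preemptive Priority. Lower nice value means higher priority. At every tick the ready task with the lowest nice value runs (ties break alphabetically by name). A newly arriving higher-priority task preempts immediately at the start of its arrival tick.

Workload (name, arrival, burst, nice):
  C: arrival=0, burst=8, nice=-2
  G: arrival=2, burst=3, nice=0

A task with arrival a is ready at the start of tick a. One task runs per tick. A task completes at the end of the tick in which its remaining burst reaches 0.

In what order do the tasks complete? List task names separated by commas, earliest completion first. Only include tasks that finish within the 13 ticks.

completion order = C, G

t=0: ready={C} → run C
t=1: ready={C} → run C
t=2: ready={C,G} → run C
t=3: ready={C,G} → run C
t=4: ready={C,G} → run C
t=5: ready={C,G} → run C
t=6: ready={C,G} → run C
t=7: ready={C,G} → run C
t=8: ready={G} → run G
t=9: ready={G} → run G
t=10: ready={G} → run G
t=11: (idle)
t=12: (idle)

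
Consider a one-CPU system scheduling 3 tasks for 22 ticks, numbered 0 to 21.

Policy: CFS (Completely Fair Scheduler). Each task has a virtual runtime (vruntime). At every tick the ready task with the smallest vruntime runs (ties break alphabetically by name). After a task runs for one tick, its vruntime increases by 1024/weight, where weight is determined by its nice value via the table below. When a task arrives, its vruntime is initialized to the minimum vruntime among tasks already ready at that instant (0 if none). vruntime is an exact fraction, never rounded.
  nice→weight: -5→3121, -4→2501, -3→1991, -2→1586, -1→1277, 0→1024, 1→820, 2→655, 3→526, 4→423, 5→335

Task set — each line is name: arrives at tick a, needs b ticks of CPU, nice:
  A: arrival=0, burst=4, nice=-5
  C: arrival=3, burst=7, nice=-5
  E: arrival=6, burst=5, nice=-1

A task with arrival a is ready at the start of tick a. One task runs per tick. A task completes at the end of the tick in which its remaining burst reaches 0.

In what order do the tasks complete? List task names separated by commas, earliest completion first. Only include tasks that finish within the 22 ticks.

t=0: vr[A=0] → run A
t=1: vr[A=1024/3121] → run A
t=2: vr[A=2048/3121] → run A
t=3: vr[A=3072/3121 C=3072/3121] → run A
t=4: vr[C=3072/3121] → run C
t=5: vr[C=4096/3121] → run C
t=6: vr[C=5120/3121 E=5120/3121] → run C
t=7: vr[C=6144/3121 E=5120/3121] → run E
t=8: vr[C=6144/3121 E=9734144/3985517] → run C
t=9: vr[C=7168/3121 E=9734144/3985517] → run C
t=10: vr[C=8192/3121 E=9734144/3985517] → run E
t=11: vr[C=8192/3121 E=12930048/3985517] → run C
t=12: vr[C=9216/3121 E=12930048/3985517] → run C
t=13: vr[E=12930048/3985517] → run E
t=14: vr[E=16125952/3985517] → run E
t=15: vr[E=19321856/3985517] → run E
t=16: (idle)
t=17: (idle)
t=18: (idle)
t=19: (idle)
t=20: (idle)
t=21: (idle)

completion order = A, C, E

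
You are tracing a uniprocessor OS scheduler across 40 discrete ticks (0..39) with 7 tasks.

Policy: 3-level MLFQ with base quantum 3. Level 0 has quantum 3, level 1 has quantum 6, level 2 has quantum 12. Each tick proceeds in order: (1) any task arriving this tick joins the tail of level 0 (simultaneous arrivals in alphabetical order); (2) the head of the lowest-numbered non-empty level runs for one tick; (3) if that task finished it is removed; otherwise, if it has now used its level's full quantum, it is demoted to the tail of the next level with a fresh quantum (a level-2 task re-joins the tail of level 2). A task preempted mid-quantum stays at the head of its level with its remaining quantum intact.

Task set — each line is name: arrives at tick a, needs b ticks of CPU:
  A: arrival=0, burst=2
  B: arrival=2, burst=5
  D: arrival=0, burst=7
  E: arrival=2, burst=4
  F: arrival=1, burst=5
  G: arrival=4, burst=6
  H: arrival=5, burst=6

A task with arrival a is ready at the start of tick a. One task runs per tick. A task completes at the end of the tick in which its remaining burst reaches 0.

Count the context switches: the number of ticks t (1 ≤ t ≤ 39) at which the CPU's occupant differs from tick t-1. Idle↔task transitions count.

t=0: L0/L1/L2 = AD/-/- → run A
t=1: L0/L1/L2 = ADF/-/- → run A
t=2: L0/L1/L2 = DFBE/-/- → run D
t=3: L0/L1/L2 = DFBE/-/- → run D
t=4: L0/L1/L2 = DFBEG/-/- → run D
t=5: L0/L1/L2 = FBEGH/D/- → run F
t=6: L0/L1/L2 = FBEGH/D/- → run F
t=7: L0/L1/L2 = FBEGH/D/- → run F
t=8: L0/L1/L2 = BEGH/DF/- → run B
t=9: L0/L1/L2 = BEGH/DF/- → run B
t=10: L0/L1/L2 = BEGH/DF/- → run B
t=11: L0/L1/L2 = EGH/DFB/- → run E
t=12: L0/L1/L2 = EGH/DFB/- → run E
t=13: L0/L1/L2 = EGH/DFB/- → run E
t=14: L0/L1/L2 = GH/DFBE/- → run G
t=15: L0/L1/L2 = GH/DFBE/- → run G
t=16: L0/L1/L2 = GH/DFBE/- → run G
t=17: L0/L1/L2 = H/DFBEG/- → run H
t=18: L0/L1/L2 = H/DFBEG/- → run H
t=19: L0/L1/L2 = H/DFBEG/- → run H
t=20: L0/L1/L2 = -/DFBEGH/- → run D
t=21: L0/L1/L2 = -/DFBEGH/- → run D
t=22: L0/L1/L2 = -/DFBEGH/- → run D
t=23: L0/L1/L2 = -/DFBEGH/- → run D
t=24: L0/L1/L2 = -/FBEGH/- → run F
t=25: L0/L1/L2 = -/FBEGH/- → run F
t=26: L0/L1/L2 = -/BEGH/- → run B
t=27: L0/L1/L2 = -/BEGH/- → run B
t=28: L0/L1/L2 = -/EGH/- → run E
t=29: L0/L1/L2 = -/GH/- → run G
t=30: L0/L1/L2 = -/GH/- → run G
t=31: L0/L1/L2 = -/GH/- → run G
t=32: L0/L1/L2 = -/H/- → run H
t=33: L0/L1/L2 = -/H/- → run H
t=34: L0/L1/L2 = -/H/- → run H
t=35: (idle)
t=36: (idle)
t=37: (idle)
t=38: (idle)
t=39: (idle)

context switches = 13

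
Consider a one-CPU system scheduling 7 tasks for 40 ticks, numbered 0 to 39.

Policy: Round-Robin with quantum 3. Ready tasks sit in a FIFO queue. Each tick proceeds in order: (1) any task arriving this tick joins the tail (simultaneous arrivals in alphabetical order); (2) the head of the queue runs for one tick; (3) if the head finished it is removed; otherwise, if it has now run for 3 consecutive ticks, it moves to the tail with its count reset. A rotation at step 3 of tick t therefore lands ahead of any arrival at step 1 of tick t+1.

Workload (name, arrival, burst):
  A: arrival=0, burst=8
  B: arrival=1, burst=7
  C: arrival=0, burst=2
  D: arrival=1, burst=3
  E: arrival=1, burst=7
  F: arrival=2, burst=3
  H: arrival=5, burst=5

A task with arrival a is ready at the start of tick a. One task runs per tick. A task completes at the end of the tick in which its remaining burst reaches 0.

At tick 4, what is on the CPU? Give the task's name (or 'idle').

running at tick 4 = C

t=0: queue=[A,C] q_used=0 → run A
t=1: queue=[A,C,B,D,E] q_used=1 → run A
t=2: queue=[A,C,B,D,E,F] q_used=2 → run A
t=3: queue=[C,B,D,E,F,A] q_used=0 → run C
t=4: queue=[C,B,D,E,F,A] q_used=1 → run C
t=5: queue=[B,D,E,F,A,H] q_used=0 → run B
t=6: queue=[B,D,E,F,A,H] q_used=1 → run B
t=7: queue=[B,D,E,F,A,H] q_used=2 → run B
t=8: queue=[D,E,F,A,H,B] q_used=0 → run D
t=9: queue=[D,E,F,A,H,B] q_used=1 → run D
t=10: queue=[D,E,F,A,H,B] q_used=2 → run D
t=11: queue=[E,F,A,H,B] q_used=0 → run E
t=12: queue=[E,F,A,H,B] q_used=1 → run E
t=13: queue=[E,F,A,H,B] q_used=2 → run E
t=14: queue=[F,A,H,B,E] q_used=0 → run F
t=15: queue=[F,A,H,B,E] q_used=1 → run F
t=16: queue=[F,A,H,B,E] q_used=2 → run F
t=17: queue=[A,H,B,E] q_used=0 → run A
t=18: queue=[A,H,B,E] q_used=1 → run A
t=19: queue=[A,H,B,E] q_used=2 → run A
t=20: queue=[H,B,E,A] q_used=0 → run H
t=21: queue=[H,B,E,A] q_used=1 → run H
t=22: queue=[H,B,E,A] q_used=2 → run H
t=23: queue=[B,E,A,H] q_used=0 → run B
t=24: queue=[B,E,A,H] q_used=1 → run B
t=25: queue=[B,E,A,H] q_used=2 → run B
t=26: queue=[E,A,H,B] q_used=0 → run E
t=27: queue=[E,A,H,B] q_used=1 → run E
t=28: queue=[E,A,H,B] q_used=2 → run E
t=29: queue=[A,H,B,E] q_used=0 → run A
t=30: queue=[A,H,B,E] q_used=1 → run A
t=31: queue=[H,B,E] q_used=0 → run H
t=32: queue=[H,B,E] q_used=1 → run H
t=33: queue=[B,E] q_used=0 → run B
t=34: queue=[E] q_used=0 → run E
t=35: (idle)
t=36: (idle)
t=37: (idle)
t=38: (idle)
t=39: (idle)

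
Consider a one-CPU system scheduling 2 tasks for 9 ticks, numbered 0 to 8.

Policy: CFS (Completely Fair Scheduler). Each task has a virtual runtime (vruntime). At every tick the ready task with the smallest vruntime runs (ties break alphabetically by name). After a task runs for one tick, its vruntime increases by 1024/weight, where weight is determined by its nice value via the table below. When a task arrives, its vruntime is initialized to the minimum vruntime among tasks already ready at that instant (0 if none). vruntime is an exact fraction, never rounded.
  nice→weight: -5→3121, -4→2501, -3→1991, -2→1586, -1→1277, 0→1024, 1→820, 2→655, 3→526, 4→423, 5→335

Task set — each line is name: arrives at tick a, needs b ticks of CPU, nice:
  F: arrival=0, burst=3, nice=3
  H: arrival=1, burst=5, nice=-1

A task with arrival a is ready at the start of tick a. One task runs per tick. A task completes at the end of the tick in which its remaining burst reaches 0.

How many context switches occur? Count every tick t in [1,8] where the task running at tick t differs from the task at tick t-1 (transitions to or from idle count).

context switches = 4

t=0: vr[F=0] → run F
t=1: vr[F=512/263 H=512/263] → run F
t=2: vr[F=1024/263 H=512/263] → run H
t=3: vr[F=1024/263 H=923136/335851] → run H
t=4: vr[F=1024/263 H=1192448/335851] → run H
t=5: vr[F=1024/263 H=1461760/335851] → run F
t=6: vr[H=1461760/335851] → run H
t=7: vr[H=1731072/335851] → run H
t=8: (idle)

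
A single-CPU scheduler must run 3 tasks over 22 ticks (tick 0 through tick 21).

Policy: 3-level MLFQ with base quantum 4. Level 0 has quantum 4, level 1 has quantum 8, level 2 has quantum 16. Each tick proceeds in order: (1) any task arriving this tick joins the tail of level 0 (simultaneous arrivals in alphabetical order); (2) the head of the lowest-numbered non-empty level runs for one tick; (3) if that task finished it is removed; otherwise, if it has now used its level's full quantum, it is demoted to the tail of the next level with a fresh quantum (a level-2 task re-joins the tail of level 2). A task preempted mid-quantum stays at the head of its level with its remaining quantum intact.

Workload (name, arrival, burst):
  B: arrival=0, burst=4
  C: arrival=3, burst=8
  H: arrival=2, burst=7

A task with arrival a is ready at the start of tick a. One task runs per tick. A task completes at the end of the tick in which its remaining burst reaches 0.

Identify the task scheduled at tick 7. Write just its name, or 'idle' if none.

running at tick 7 = H

t=0: L0/L1/L2 = B/-/- → run B
t=1: L0/L1/L2 = B/-/- → run B
t=2: L0/L1/L2 = BH/-/- → run B
t=3: L0/L1/L2 = BHC/-/- → run B
t=4: L0/L1/L2 = HC/-/- → run H
t=5: L0/L1/L2 = HC/-/- → run H
t=6: L0/L1/L2 = HC/-/- → run H
t=7: L0/L1/L2 = HC/-/- → run H
t=8: L0/L1/L2 = C/H/- → run C
t=9: L0/L1/L2 = C/H/- → run C
t=10: L0/L1/L2 = C/H/- → run C
t=11: L0/L1/L2 = C/H/- → run C
t=12: L0/L1/L2 = -/HC/- → run H
t=13: L0/L1/L2 = -/HC/- → run H
t=14: L0/L1/L2 = -/HC/- → run H
t=15: L0/L1/L2 = -/C/- → run C
t=16: L0/L1/L2 = -/C/- → run C
t=17: L0/L1/L2 = -/C/- → run C
t=18: L0/L1/L2 = -/C/- → run C
t=19: (idle)
t=20: (idle)
t=21: (idle)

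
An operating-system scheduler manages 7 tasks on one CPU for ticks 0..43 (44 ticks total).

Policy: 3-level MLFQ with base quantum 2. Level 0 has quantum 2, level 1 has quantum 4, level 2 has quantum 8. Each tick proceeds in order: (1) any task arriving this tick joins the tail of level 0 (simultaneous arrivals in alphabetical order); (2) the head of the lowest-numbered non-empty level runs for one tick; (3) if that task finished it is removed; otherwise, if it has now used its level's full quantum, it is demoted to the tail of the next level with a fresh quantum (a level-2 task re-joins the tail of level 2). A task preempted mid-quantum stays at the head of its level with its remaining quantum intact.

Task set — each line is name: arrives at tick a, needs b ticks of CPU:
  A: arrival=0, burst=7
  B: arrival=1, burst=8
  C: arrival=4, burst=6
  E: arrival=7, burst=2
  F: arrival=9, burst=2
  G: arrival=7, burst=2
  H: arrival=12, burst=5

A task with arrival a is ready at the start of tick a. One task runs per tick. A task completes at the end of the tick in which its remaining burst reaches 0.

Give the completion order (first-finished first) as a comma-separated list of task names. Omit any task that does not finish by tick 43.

t=0: L0/L1/L2 = A/-/- → run A
t=1: L0/L1/L2 = AB/-/- → run A
t=2: L0/L1/L2 = B/A/- → run B
t=3: L0/L1/L2 = B/A/- → run B
t=4: L0/L1/L2 = C/AB/- → run C
t=5: L0/L1/L2 = C/AB/- → run C
t=6: L0/L1/L2 = -/ABC/- → run A
t=7: L0/L1/L2 = EG/ABC/- → run E
t=8: L0/L1/L2 = EG/ABC/- → run E
t=9: L0/L1/L2 = GF/ABC/- → run G
t=10: L0/L1/L2 = GF/ABC/- → run G
t=11: L0/L1/L2 = F/ABC/- → run F
t=12: L0/L1/L2 = FH/ABC/- → run F
t=13: L0/L1/L2 = H/ABC/- → run H
t=14: L0/L1/L2 = H/ABC/- → run H
t=15: L0/L1/L2 = -/ABCH/- → run A
t=16: L0/L1/L2 = -/ABCH/- → run A
t=17: L0/L1/L2 = -/ABCH/- → run A
t=18: L0/L1/L2 = -/BCH/A → run B
t=19: L0/L1/L2 = -/BCH/A → run B
t=20: L0/L1/L2 = -/BCH/A → run B
t=21: L0/L1/L2 = -/BCH/A → run B
t=22: L0/L1/L2 = -/CH/AB → run C
t=23: L0/L1/L2 = -/CH/AB → run C
t=24: L0/L1/L2 = -/CH/AB → run C
t=25: L0/L1/L2 = -/CH/AB → run C
t=26: L0/L1/L2 = -/H/AB → run H
t=27: L0/L1/L2 = -/H/AB → run H
t=28: L0/L1/L2 = -/H/AB → run H
t=29: L0/L1/L2 = -/-/AB → run A
t=30: L0/L1/L2 = -/-/B → run B
t=31: L0/L1/L2 = -/-/B → run B
t=32: (idle)
t=33: (idle)
t=34: (idle)
t=35: (idle)
t=36: (idle)
t=37: (idle)
t=38: (idle)
t=39: (idle)
t=40: (idle)
t=41: (idle)
t=42: (idle)
t=43: (idle)

completion order = E, G, F, C, H, A, B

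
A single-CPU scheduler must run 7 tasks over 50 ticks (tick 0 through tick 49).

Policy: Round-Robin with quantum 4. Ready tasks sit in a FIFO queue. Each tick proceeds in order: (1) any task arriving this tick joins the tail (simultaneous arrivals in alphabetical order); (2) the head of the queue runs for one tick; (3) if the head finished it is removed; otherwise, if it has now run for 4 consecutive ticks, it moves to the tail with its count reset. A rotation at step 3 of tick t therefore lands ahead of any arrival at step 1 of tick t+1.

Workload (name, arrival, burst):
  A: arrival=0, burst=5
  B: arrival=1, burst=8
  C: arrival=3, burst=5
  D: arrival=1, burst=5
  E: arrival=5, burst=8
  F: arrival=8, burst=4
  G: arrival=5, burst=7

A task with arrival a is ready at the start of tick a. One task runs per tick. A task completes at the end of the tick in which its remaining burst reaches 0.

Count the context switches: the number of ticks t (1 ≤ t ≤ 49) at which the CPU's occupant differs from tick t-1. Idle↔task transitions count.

t=0: queue=[A] q_used=0 → run A
t=1: queue=[A,B,D] q_used=1 → run A
t=2: queue=[A,B,D] q_used=2 → run A
t=3: queue=[A,B,D,C] q_used=3 → run A
t=4: queue=[B,D,C,A] q_used=0 → run B
t=5: queue=[B,D,C,A,E,G] q_used=1 → run B
t=6: queue=[B,D,C,A,E,G] q_used=2 → run B
t=7: queue=[B,D,C,A,E,G] q_used=3 → run B
t=8: queue=[D,C,A,E,G,B,F] q_used=0 → run D
t=9: queue=[D,C,A,E,G,B,F] q_used=1 → run D
t=10: queue=[D,C,A,E,G,B,F] q_used=2 → run D
t=11: queue=[D,C,A,E,G,B,F] q_used=3 → run D
t=12: queue=[C,A,E,G,B,F,D] q_used=0 → run C
t=13: queue=[C,A,E,G,B,F,D] q_used=1 → run C
t=14: queue=[C,A,E,G,B,F,D] q_used=2 → run C
t=15: queue=[C,A,E,G,B,F,D] q_used=3 → run C
t=16: queue=[A,E,G,B,F,D,C] q_used=0 → run A
t=17: queue=[E,G,B,F,D,C] q_used=0 → run E
t=18: queue=[E,G,B,F,D,C] q_used=1 → run E
t=19: queue=[E,G,B,F,D,C] q_used=2 → run E
t=20: queue=[E,G,B,F,D,C] q_used=3 → run E
t=21: queue=[G,B,F,D,C,E] q_used=0 → run G
t=22: queue=[G,B,F,D,C,E] q_used=1 → run G
t=23: queue=[G,B,F,D,C,E] q_used=2 → run G
t=24: queue=[G,B,F,D,C,E] q_used=3 → run G
t=25: queue=[B,F,D,C,E,G] q_used=0 → run B
t=26: queue=[B,F,D,C,E,G] q_used=1 → run B
t=27: queue=[B,F,D,C,E,G] q_used=2 → run B
t=28: queue=[B,F,D,C,E,G] q_used=3 → run B
t=29: queue=[F,D,C,E,G] q_used=0 → run F
t=30: queue=[F,D,C,E,G] q_used=1 → run F
t=31: queue=[F,D,C,E,G] q_used=2 → run F
t=32: queue=[F,D,C,E,G] q_used=3 → run F
t=33: queue=[D,C,E,G] q_used=0 → run D
t=34: queue=[C,E,G] q_used=0 → run C
t=35: queue=[E,G] q_used=0 → run E
t=36: queue=[E,G] q_used=1 → run E
t=37: queue=[E,G] q_used=2 → run E
t=38: queue=[E,G] q_used=3 → run E
t=39: queue=[G] q_used=0 → run G
t=40: queue=[G] q_used=1 → run G
t=41: queue=[G] q_used=2 → run G
t=42: (idle)
t=43: (idle)
t=44: (idle)
t=45: (idle)
t=46: (idle)
t=47: (idle)
t=48: (idle)
t=49: (idle)

context switches = 13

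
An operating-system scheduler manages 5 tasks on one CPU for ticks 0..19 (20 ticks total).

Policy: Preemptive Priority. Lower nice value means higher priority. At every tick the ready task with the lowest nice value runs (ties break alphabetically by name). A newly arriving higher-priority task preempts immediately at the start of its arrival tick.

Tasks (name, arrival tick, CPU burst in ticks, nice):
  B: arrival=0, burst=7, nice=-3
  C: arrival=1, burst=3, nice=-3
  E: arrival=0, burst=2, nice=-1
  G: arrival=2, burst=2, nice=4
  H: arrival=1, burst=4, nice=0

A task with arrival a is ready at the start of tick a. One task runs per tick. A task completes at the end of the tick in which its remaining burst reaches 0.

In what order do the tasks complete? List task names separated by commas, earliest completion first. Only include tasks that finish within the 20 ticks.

completion order = B, C, E, H, G

t=0: ready={B,E} → run B
t=1: ready={B,C,E,H} → run B
t=2: ready={B,C,E,G,H} → run B
t=3: ready={B,C,E,G,H} → run B
t=4: ready={B,C,E,G,H} → run B
t=5: ready={B,C,E,G,H} → run B
t=6: ready={B,C,E,G,H} → run B
t=7: ready={C,E,G,H} → run C
t=8: ready={C,E,G,H} → run C
t=9: ready={C,E,G,H} → run C
t=10: ready={E,G,H} → run E
t=11: ready={E,G,H} → run E
t=12: ready={G,H} → run H
t=13: ready={G,H} → run H
t=14: ready={G,H} → run H
t=15: ready={G,H} → run H
t=16: ready={G} → run G
t=17: ready={G} → run G
t=18: (idle)
t=19: (idle)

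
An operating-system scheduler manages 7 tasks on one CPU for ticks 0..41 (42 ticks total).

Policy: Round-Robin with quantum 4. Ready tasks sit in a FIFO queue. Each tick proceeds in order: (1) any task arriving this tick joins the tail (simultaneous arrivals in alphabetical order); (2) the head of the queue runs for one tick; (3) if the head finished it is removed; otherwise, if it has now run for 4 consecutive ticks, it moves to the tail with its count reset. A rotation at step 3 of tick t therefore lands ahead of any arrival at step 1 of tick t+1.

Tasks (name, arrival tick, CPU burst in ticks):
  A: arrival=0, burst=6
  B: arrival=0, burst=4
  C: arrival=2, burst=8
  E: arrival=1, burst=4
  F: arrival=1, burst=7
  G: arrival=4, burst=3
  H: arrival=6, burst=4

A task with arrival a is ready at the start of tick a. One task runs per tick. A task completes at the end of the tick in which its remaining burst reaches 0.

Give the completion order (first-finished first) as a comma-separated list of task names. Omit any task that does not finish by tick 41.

t=0: queue=[A,B] q_used=0 → run A
t=1: queue=[A,B,E,F] q_used=1 → run A
t=2: queue=[A,B,E,F,C] q_used=2 → run A
t=3: queue=[A,B,E,F,C] q_used=3 → run A
t=4: queue=[B,E,F,C,A,G] q_used=0 → run B
t=5: queue=[B,E,F,C,A,G] q_used=1 → run B
t=6: queue=[B,E,F,C,A,G,H] q_used=2 → run B
t=7: queue=[B,E,F,C,A,G,H] q_used=3 → run B
t=8: queue=[E,F,C,A,G,H] q_used=0 → run E
t=9: queue=[E,F,C,A,G,H] q_used=1 → run E
t=10: queue=[E,F,C,A,G,H] q_used=2 → run E
t=11: queue=[E,F,C,A,G,H] q_used=3 → run E
t=12: queue=[F,C,A,G,H] q_used=0 → run F
t=13: queue=[F,C,A,G,H] q_used=1 → run F
t=14: queue=[F,C,A,G,H] q_used=2 → run F
t=15: queue=[F,C,A,G,H] q_used=3 → run F
t=16: queue=[C,A,G,H,F] q_used=0 → run C
t=17: queue=[C,A,G,H,F] q_used=1 → run C
t=18: queue=[C,A,G,H,F] q_used=2 → run C
t=19: queue=[C,A,G,H,F] q_used=3 → run C
t=20: queue=[A,G,H,F,C] q_used=0 → run A
t=21: queue=[A,G,H,F,C] q_used=1 → run A
t=22: queue=[G,H,F,C] q_used=0 → run G
t=23: queue=[G,H,F,C] q_used=1 → run G
t=24: queue=[G,H,F,C] q_used=2 → run G
t=25: queue=[H,F,C] q_used=0 → run H
t=26: queue=[H,F,C] q_used=1 → run H
t=27: queue=[H,F,C] q_used=2 → run H
t=28: queue=[H,F,C] q_used=3 → run H
t=29: queue=[F,C] q_used=0 → run F
t=30: queue=[F,C] q_used=1 → run F
t=31: queue=[F,C] q_used=2 → run F
t=32: queue=[C] q_used=0 → run C
t=33: queue=[C] q_used=1 → run C
t=34: queue=[C] q_used=2 → run C
t=35: queue=[C] q_used=3 → run C
t=36: (idle)
t=37: (idle)
t=38: (idle)
t=39: (idle)
t=40: (idle)
t=41: (idle)

completion order = B, E, A, G, H, F, C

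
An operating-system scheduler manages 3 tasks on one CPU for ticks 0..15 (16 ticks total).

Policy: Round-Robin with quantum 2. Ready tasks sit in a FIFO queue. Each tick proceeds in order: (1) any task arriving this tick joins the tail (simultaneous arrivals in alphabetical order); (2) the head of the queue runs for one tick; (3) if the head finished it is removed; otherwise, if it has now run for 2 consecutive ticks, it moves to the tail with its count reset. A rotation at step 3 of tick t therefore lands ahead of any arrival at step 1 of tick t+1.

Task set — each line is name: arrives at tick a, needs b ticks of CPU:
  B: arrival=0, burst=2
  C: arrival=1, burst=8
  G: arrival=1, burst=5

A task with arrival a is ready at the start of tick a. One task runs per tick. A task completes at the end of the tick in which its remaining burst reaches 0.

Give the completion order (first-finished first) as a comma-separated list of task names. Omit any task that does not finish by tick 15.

t=0: queue=[B] q_used=0 → run B
t=1: queue=[B,C,G] q_used=1 → run B
t=2: queue=[C,G] q_used=0 → run C
t=3: queue=[C,G] q_used=1 → run C
t=4: queue=[G,C] q_used=0 → run G
t=5: queue=[G,C] q_used=1 → run G
t=6: queue=[C,G] q_used=0 → run C
t=7: queue=[C,G] q_used=1 → run C
t=8: queue=[G,C] q_used=0 → run G
t=9: queue=[G,C] q_used=1 → run G
t=10: queue=[C,G] q_used=0 → run C
t=11: queue=[C,G] q_used=1 → run C
t=12: queue=[G,C] q_used=0 → run G
t=13: queue=[C] q_used=0 → run C
t=14: queue=[C] q_used=1 → run C
t=15: (idle)

completion order = B, G, C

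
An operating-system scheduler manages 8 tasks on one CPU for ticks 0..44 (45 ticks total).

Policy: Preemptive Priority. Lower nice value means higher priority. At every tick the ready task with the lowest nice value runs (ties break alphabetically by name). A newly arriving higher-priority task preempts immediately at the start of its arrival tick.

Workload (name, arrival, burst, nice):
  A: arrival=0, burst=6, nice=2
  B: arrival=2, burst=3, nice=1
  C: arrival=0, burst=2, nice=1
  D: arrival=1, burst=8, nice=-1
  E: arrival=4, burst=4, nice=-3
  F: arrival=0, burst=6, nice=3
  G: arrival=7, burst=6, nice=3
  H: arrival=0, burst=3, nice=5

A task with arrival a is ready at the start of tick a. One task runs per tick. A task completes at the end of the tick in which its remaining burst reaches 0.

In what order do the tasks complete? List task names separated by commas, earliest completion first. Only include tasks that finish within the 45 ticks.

completion order = E, D, B, C, A, F, G, H

t=0: ready={A,C,F,H} → run C
t=1: ready={A,C,D,F,H} → run D
t=2: ready={A,B,C,D,F,H} → run D
t=3: ready={A,B,C,D,F,H} → run D
t=4: ready={A,B,C,D,E,F,H} → run E
t=5: ready={A,B,C,D,E,F,H} → run E
t=6: ready={A,B,C,D,E,F,H} → run E
t=7: ready={A,B,C,D,E,F,G,H} → run E
t=8: ready={A,B,C,D,F,G,H} → run D
t=9: ready={A,B,C,D,F,G,H} → run D
t=10: ready={A,B,C,D,F,G,H} → run D
t=11: ready={A,B,C,D,F,G,H} → run D
t=12: ready={A,B,C,D,F,G,H} → run D
t=13: ready={A,B,C,F,G,H} → run B
t=14: ready={A,B,C,F,G,H} → run B
t=15: ready={A,B,C,F,G,H} → run B
t=16: ready={A,C,F,G,H} → run C
t=17: ready={A,F,G,H} → run A
t=18: ready={A,F,G,H} → run A
t=19: ready={A,F,G,H} → run A
t=20: ready={A,F,G,H} → run A
t=21: ready={A,F,G,H} → run A
t=22: ready={A,F,G,H} → run A
t=23: ready={F,G,H} → run F
t=24: ready={F,G,H} → run F
t=25: ready={F,G,H} → run F
t=26: ready={F,G,H} → run F
t=27: ready={F,G,H} → run F
t=28: ready={F,G,H} → run F
t=29: ready={G,H} → run G
t=30: ready={G,H} → run G
t=31: ready={G,H} → run G
t=32: ready={G,H} → run G
t=33: ready={G,H} → run G
t=34: ready={G,H} → run G
t=35: ready={H} → run H
t=36: ready={H} → run H
t=37: ready={H} → run H
t=38: (idle)
t=39: (idle)
t=40: (idle)
t=41: (idle)
t=42: (idle)
t=43: (idle)
t=44: (idle)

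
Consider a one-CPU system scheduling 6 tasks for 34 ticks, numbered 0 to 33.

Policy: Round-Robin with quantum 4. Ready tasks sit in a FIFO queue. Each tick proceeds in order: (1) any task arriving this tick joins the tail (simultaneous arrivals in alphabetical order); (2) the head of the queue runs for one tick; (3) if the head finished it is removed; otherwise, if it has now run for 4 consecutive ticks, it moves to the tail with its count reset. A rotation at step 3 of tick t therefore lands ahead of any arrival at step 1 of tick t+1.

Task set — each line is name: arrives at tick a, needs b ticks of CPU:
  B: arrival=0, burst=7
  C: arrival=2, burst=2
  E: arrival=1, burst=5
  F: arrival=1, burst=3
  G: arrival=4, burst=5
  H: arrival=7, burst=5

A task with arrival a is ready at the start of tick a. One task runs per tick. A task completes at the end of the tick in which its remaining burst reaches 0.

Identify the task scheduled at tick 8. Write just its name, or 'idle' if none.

running at tick 8 = F

t=0: queue=[B] q_used=0 → run B
t=1: queue=[B,E,F] q_used=1 → run B
t=2: queue=[B,E,F,C] q_used=2 → run B
t=3: queue=[B,E,F,C] q_used=3 → run B
t=4: queue=[E,F,C,B,G] q_used=0 → run E
t=5: queue=[E,F,C,B,G] q_used=1 → run E
t=6: queue=[E,F,C,B,G] q_used=2 → run E
t=7: queue=[E,F,C,B,G,H] q_used=3 → run E
t=8: queue=[F,C,B,G,H,E] q_used=0 → run F
t=9: queue=[F,C,B,G,H,E] q_used=1 → run F
t=10: queue=[F,C,B,G,H,E] q_used=2 → run F
t=11: queue=[C,B,G,H,E] q_used=0 → run C
t=12: queue=[C,B,G,H,E] q_used=1 → run C
t=13: queue=[B,G,H,E] q_used=0 → run B
t=14: queue=[B,G,H,E] q_used=1 → run B
t=15: queue=[B,G,H,E] q_used=2 → run B
t=16: queue=[G,H,E] q_used=0 → run G
t=17: queue=[G,H,E] q_used=1 → run G
t=18: queue=[G,H,E] q_used=2 → run G
t=19: queue=[G,H,E] q_used=3 → run G
t=20: queue=[H,E,G] q_used=0 → run H
t=21: queue=[H,E,G] q_used=1 → run H
t=22: queue=[H,E,G] q_used=2 → run H
t=23: queue=[H,E,G] q_used=3 → run H
t=24: queue=[E,G,H] q_used=0 → run E
t=25: queue=[G,H] q_used=0 → run G
t=26: queue=[H] q_used=0 → run H
t=27: (idle)
t=28: (idle)
t=29: (idle)
t=30: (idle)
t=31: (idle)
t=32: (idle)
t=33: (idle)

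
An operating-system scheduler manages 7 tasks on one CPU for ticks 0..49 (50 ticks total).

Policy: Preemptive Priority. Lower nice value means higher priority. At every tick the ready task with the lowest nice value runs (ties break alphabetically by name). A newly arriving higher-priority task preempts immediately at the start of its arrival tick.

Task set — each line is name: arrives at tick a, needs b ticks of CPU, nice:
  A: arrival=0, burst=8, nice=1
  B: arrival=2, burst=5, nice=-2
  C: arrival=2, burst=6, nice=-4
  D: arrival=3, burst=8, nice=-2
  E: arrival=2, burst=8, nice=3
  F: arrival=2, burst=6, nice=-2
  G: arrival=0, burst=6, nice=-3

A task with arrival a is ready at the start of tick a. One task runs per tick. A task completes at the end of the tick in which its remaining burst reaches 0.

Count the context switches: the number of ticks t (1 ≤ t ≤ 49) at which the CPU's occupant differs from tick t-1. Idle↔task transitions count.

t=0: ready={A,G} → run G
t=1: ready={A,G} → run G
t=2: ready={A,B,C,E,F,G} → run C
t=3: ready={A,B,C,D,E,F,G} → run C
t=4: ready={A,B,C,D,E,F,G} → run C
t=5: ready={A,B,C,D,E,F,G} → run C
t=6: ready={A,B,C,D,E,F,G} → run C
t=7: ready={A,B,C,D,E,F,G} → run C
t=8: ready={A,B,D,E,F,G} → run G
t=9: ready={A,B,D,E,F,G} → run G
t=10: ready={A,B,D,E,F,G} → run G
t=11: ready={A,B,D,E,F,G} → run G
t=12: ready={A,B,D,E,F} → run B
t=13: ready={A,B,D,E,F} → run B
t=14: ready={A,B,D,E,F} → run B
t=15: ready={A,B,D,E,F} → run B
t=16: ready={A,B,D,E,F} → run B
t=17: ready={A,D,E,F} → run D
t=18: ready={A,D,E,F} → run D
t=19: ready={A,D,E,F} → run D
t=20: ready={A,D,E,F} → run D
t=21: ready={A,D,E,F} → run D
t=22: ready={A,D,E,F} → run D
t=23: ready={A,D,E,F} → run D
t=24: ready={A,D,E,F} → run D
t=25: ready={A,E,F} → run F
t=26: ready={A,E,F} → run F
t=27: ready={A,E,F} → run F
t=28: ready={A,E,F} → run F
t=29: ready={A,E,F} → run F
t=30: ready={A,E,F} → run F
t=31: ready={A,E} → run A
t=32: ready={A,E} → run A
t=33: ready={A,E} → run A
t=34: ready={A,E} → run A
t=35: ready={A,E} → run A
t=36: ready={A,E} → run A
t=37: ready={A,E} → run A
t=38: ready={A,E} → run A
t=39: ready={E} → run E
t=40: ready={E} → run E
t=41: ready={E} → run E
t=42: ready={E} → run E
t=43: ready={E} → run E
t=44: ready={E} → run E
t=45: ready={E} → run E
t=46: ready={E} → run E
t=47: (idle)
t=48: (idle)
t=49: (idle)

context switches = 8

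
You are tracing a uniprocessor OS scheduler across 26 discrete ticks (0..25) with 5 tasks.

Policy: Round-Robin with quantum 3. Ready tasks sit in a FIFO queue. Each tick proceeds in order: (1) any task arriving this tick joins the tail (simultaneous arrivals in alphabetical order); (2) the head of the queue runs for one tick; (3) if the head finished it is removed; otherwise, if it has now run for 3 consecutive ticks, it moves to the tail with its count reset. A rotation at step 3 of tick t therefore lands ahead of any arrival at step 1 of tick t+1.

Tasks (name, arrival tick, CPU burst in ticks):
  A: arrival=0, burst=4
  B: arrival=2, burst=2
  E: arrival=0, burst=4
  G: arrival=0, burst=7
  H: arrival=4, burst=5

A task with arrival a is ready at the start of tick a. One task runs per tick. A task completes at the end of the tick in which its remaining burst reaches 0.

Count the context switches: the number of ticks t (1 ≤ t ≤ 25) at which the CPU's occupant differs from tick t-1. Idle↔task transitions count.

context switches = 10

t=0: queue=[A,E,G] q_used=0 → run A
t=1: queue=[A,E,G] q_used=1 → run A
t=2: queue=[A,E,G,B] q_used=2 → run A
t=3: queue=[E,G,B,A] q_used=0 → run E
t=4: queue=[E,G,B,A,H] q_used=1 → run E
t=5: queue=[E,G,B,A,H] q_used=2 → run E
t=6: queue=[G,B,A,H,E] q_used=0 → run G
t=7: queue=[G,B,A,H,E] q_used=1 → run G
t=8: queue=[G,B,A,H,E] q_used=2 → run G
t=9: queue=[B,A,H,E,G] q_used=0 → run B
t=10: queue=[B,A,H,E,G] q_used=1 → run B
t=11: queue=[A,H,E,G] q_used=0 → run A
t=12: queue=[H,E,G] q_used=0 → run H
t=13: queue=[H,E,G] q_used=1 → run H
t=14: queue=[H,E,G] q_used=2 → run H
t=15: queue=[E,G,H] q_used=0 → run E
t=16: queue=[G,H] q_used=0 → run G
t=17: queue=[G,H] q_used=1 → run G
t=18: queue=[G,H] q_used=2 → run G
t=19: queue=[H,G] q_used=0 → run H
t=20: queue=[H,G] q_used=1 → run H
t=21: queue=[G] q_used=0 → run G
t=22: (idle)
t=23: (idle)
t=24: (idle)
t=25: (idle)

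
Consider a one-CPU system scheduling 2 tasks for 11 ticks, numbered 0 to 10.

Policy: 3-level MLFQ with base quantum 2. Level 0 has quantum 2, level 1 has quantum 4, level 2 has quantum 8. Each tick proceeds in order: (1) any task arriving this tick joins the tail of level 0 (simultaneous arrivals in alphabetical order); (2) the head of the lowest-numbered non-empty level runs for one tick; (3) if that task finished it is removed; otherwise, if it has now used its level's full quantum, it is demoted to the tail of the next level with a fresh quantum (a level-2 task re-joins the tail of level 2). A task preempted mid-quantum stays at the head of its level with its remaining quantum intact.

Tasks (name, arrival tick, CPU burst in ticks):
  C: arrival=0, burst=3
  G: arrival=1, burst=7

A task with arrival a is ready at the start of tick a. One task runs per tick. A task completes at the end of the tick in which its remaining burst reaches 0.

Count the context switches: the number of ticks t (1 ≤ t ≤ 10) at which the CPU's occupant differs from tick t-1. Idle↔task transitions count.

context switches = 4

t=0: L0/L1/L2 = C/-/- → run C
t=1: L0/L1/L2 = CG/-/- → run C
t=2: L0/L1/L2 = G/C/- → run G
t=3: L0/L1/L2 = G/C/- → run G
t=4: L0/L1/L2 = -/CG/- → run C
t=5: L0/L1/L2 = -/G/- → run G
t=6: L0/L1/L2 = -/G/- → run G
t=7: L0/L1/L2 = -/G/- → run G
t=8: L0/L1/L2 = -/G/- → run G
t=9: L0/L1/L2 = -/-/G → run G
t=10: (idle)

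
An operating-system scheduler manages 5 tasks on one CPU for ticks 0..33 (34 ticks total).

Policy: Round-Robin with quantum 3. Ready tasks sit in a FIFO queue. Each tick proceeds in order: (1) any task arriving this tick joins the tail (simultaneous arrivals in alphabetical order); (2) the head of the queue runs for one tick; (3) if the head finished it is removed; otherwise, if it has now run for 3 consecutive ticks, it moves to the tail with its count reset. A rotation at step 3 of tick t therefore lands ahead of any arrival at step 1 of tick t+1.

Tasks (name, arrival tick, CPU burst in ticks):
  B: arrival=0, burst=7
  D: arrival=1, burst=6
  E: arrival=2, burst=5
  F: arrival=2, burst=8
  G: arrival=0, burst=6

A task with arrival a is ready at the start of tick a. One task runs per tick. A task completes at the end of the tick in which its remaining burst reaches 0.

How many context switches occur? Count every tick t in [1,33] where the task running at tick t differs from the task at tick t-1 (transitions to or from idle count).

context switches = 12

t=0: queue=[B,G] q_used=0 → run B
t=1: queue=[B,G,D] q_used=1 → run B
t=2: queue=[B,G,D,E,F] q_used=2 → run B
t=3: queue=[G,D,E,F,B] q_used=0 → run G
t=4: queue=[G,D,E,F,B] q_used=1 → run G
t=5: queue=[G,D,E,F,B] q_used=2 → run G
t=6: queue=[D,E,F,B,G] q_used=0 → run D
t=7: queue=[D,E,F,B,G] q_used=1 → run D
t=8: queue=[D,E,F,B,G] q_used=2 → run D
t=9: queue=[E,F,B,G,D] q_used=0 → run E
t=10: queue=[E,F,B,G,D] q_used=1 → run E
t=11: queue=[E,F,B,G,D] q_used=2 → run E
t=12: queue=[F,B,G,D,E] q_used=0 → run F
t=13: queue=[F,B,G,D,E] q_used=1 → run F
t=14: queue=[F,B,G,D,E] q_used=2 → run F
t=15: queue=[B,G,D,E,F] q_used=0 → run B
t=16: queue=[B,G,D,E,F] q_used=1 → run B
t=17: queue=[B,G,D,E,F] q_used=2 → run B
t=18: queue=[G,D,E,F,B] q_used=0 → run G
t=19: queue=[G,D,E,F,B] q_used=1 → run G
t=20: queue=[G,D,E,F,B] q_used=2 → run G
t=21: queue=[D,E,F,B] q_used=0 → run D
t=22: queue=[D,E,F,B] q_used=1 → run D
t=23: queue=[D,E,F,B] q_used=2 → run D
t=24: queue=[E,F,B] q_used=0 → run E
t=25: queue=[E,F,B] q_used=1 → run E
t=26: queue=[F,B] q_used=0 → run F
t=27: queue=[F,B] q_used=1 → run F
t=28: queue=[F,B] q_used=2 → run F
t=29: queue=[B,F] q_used=0 → run B
t=30: queue=[F] q_used=0 → run F
t=31: queue=[F] q_used=1 → run F
t=32: (idle)
t=33: (idle)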